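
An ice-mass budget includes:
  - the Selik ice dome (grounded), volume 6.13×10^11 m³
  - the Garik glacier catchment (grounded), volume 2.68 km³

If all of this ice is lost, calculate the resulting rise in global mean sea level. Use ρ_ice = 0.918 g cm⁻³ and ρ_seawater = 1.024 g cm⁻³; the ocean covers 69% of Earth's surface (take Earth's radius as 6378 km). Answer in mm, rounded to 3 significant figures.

Selik: 6.13×10^11 m³ × (918/1024) = 5.495×10^11 m³ of water.
Garik: 2.68 km³ × (918/1024) = 2.403 km³ of water.
Total added water ≈ 5.519×10^11 m³ over 3.53×10^14 m² → Δh = 1.56×10^-3 m = 1.56 mm.

≈ 1.56 mm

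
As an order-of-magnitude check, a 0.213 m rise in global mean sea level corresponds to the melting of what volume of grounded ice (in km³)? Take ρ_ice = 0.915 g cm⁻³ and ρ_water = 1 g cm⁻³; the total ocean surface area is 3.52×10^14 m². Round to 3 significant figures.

≈ 8.19×10^4 km³

Required water volume = Δh × A = 0.213 m × 3.52×10^14 m² = 7.498×10^13 m³ = 7.498×10^4 km³.
Ice volume = water volume × ρ_w/ρ_ice = 7.498×10^4 × 1000/915 = 8.19×10^4 km³.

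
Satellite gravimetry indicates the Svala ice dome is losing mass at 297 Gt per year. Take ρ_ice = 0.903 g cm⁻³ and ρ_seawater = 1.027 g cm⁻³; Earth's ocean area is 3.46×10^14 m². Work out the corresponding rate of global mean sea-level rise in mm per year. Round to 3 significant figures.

≈ 0.836 mm/yr

ρ_w = 1.027 g cm⁻³ = 1027 kg m⁻³. Annual water volume added = 297 Gt / ρ_w = 2.970×10^14 kg / 1027 kg m⁻³ = 2.892×10^11 m³.
Δh per year = 2.892×10^11 / 3.46×10^14 = 8.36×10^-4 m = 0.836 mm.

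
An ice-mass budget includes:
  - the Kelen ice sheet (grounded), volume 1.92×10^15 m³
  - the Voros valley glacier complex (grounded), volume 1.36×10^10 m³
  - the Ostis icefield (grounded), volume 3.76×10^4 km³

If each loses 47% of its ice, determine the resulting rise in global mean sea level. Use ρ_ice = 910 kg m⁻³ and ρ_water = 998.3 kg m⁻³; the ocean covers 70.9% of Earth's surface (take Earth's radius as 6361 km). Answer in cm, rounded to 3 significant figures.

≈ 233 cm

Kelen: 0.47 × 1.92×10^15 m³ × (910/998.3) = 8.226×10^14 m³ of water.
Voros: 0.47 × 1.36×10^10 m³ × (910/998.3) = 5.827×10^9 m³ of water.
Ostis: 0.47 × 3.76×10^4 km³ × (910/998.3) = 1.611×10^4 km³ of water.
Total added water ≈ 8.387×10^14 m³ over 3.61×10^14 m² → Δh = 2.33 m = 233 cm.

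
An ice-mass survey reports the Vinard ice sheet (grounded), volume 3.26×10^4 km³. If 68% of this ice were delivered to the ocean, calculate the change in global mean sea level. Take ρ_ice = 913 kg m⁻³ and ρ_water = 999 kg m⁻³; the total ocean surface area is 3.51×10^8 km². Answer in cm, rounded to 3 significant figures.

Vinard: 0.68 × 3.26×10^4 km³ × (913/999) = 2.026×10^4 km³ of water.
Spread over 3.51×10^14 m² of ocean, Δh = 2.026×10^13 / 3.51×10^14 = 0.0577 m = 5.77 cm.

≈ 5.77 cm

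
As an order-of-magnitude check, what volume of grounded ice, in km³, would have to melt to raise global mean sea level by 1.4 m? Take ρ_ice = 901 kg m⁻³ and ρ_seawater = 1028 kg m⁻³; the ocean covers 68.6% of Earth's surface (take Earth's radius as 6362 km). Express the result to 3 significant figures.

≈ 5.57×10^5 km³

Required water volume = Δh × A = 1.4 m × 3.49×10^14 m² = 4.885×10^14 m³ = 4.885×10^5 km³.
Ice volume = water volume × ρ_w/ρ_ice = 4.885×10^5 × 1028/901 = 5.57×10^5 km³.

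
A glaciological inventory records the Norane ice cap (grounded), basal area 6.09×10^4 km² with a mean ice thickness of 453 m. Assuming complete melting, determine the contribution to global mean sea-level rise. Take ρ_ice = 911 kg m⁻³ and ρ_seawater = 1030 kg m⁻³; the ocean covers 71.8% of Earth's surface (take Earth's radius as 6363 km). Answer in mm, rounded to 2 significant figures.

Norane: ice volume = 6.09×10^4 km² × 453 m = 2.759×10^4 km³; 2.759×10^4 × (911/1030) = 2.440×10^4 km³ of water.
Spread over 3.65×10^14 m² of ocean, Δh = 2.440×10^13 / 3.65×10^14 = 0.0668 m = 67 mm.

≈ 67 mm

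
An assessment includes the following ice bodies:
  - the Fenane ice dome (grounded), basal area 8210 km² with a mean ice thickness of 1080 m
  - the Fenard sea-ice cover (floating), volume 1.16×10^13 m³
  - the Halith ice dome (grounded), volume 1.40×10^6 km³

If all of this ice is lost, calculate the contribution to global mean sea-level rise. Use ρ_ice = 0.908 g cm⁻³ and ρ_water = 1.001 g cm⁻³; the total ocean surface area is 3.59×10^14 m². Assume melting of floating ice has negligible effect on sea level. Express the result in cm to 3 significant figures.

≈ 356 cm

Fenane: ice volume = 8210 km² × 1080 m = 8867 km³; 8867 × (908/1001) = 8043 km³ of water.
The Fenard sea-ice cover is floating and already displaces its own weight of water, so its melt adds essentially nothing to sea level.
Halith: 1.40×10^6 km³ × (908/1001) = 1.270×10^6 km³ of water.
Total added water ≈ 1.278×10^15 m³ over 3.59×10^14 m² → Δh = 3.56 m = 356 cm.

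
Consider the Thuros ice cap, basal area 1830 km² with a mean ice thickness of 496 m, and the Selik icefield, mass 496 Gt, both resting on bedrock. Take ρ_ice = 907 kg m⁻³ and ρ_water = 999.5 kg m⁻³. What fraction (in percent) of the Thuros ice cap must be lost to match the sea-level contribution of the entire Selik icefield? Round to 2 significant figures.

≈ 60 %

Equal sea-level rise means equal mass of meltwater, i.e. equal mass of ice lost.
Ice mass of Selik: 4.960×10^14 kg; ice mass of Thuros: 8.233×10^14 kg.
Fraction required = 4.960×10^14 / 8.233×10^14 = 0.602 → 60 %.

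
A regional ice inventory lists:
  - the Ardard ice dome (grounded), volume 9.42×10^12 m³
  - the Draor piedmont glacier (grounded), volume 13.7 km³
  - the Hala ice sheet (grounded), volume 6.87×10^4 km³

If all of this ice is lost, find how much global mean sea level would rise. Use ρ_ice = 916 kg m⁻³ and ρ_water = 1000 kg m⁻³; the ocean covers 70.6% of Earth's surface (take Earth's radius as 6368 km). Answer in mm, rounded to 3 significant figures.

≈ 199 mm

Ardard: 9.42×10^12 m³ × (916/1000) = 8.629×10^12 m³ of water.
Draor: 13.7 km³ × (916/1000) = 12.55 km³ of water.
Hala: 6.87×10^4 km³ × (916/1000) = 6.293×10^4 km³ of water.
Total added water ≈ 7.157×10^13 m³ over 3.60×10^14 m² → Δh = 0.199 m = 199 mm.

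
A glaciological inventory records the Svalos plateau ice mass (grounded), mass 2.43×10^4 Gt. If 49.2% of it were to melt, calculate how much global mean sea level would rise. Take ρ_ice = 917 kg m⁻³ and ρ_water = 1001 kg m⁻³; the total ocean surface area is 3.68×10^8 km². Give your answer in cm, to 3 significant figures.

Svalos: 0.492 × 2.43×10^4 Gt = 1.196×10^16 kg; dividing by ρ_w = 1001 kg m⁻³ gives 1.194×10^13 m³ of water.
Spread over 3.68×10^14 m² of ocean, Δh = 1.194×10^13 / 3.68×10^14 = 0.0325 m = 3.25 cm.

≈ 3.25 cm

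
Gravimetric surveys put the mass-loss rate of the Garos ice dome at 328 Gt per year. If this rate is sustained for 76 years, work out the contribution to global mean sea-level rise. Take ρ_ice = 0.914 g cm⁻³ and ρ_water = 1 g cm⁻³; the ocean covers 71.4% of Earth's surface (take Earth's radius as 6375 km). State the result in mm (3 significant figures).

≈ 68.4 mm

Total mass lost = 328 Gt/yr × 76 yr = 2.493×10^4 Gt = 2.493×10^16 kg.
ρ_w = 1 g cm⁻³ = 1000 kg m⁻³, so water volume = 2.493×10^16 / 1000 = 2.493×10^13 m³.
Δh = 2.493×10^13 / 3.65×10^14 = 0.0684 m = 68.4 mm.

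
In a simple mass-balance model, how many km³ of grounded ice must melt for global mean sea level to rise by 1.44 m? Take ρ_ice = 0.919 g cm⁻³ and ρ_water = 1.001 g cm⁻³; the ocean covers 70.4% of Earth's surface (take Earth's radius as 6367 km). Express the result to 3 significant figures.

Required water volume = Δh × A = 1.44 m × 3.59×10^14 m² = 5.164×10^14 m³ = 5.164×10^5 km³.
Ice volume = water volume × ρ_w/ρ_ice = 5.164×10^5 × 1001/919 = 5.63×10^5 km³.

≈ 5.63×10^5 km³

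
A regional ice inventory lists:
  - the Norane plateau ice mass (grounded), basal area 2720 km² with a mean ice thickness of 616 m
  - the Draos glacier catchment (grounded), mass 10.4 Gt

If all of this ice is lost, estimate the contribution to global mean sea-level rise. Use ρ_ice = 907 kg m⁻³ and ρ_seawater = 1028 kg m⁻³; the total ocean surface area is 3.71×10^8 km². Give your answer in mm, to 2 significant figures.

≈ 4.0 mm

Norane: ice volume = 2720 km² × 616 m = 1676 km³; 1676 × (907/1028) = 1478 km³ of water.
Draos: 10.4 Gt = 1.040×10^13 kg; dividing by ρ_w = 1028 kg m⁻³ gives 1.012×10^10 m³ of water.
Total added water ≈ 1.488×10^12 m³ over 3.71×10^14 m² → Δh = 4.01×10^-3 m = 4.0 mm.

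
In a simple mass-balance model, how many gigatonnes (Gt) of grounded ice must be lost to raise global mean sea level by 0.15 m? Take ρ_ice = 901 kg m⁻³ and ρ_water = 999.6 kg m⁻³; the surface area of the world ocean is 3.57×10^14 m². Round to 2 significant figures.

≈ 5.4×10^4 Gt

Required water volume = Δh × A = 0.15 m × 3.57×10^14 m² = 5.355×10^13 m³.
ρ_w = 999.6 kg m⁻³, so the mass of water = 5.355×10^13 m³ × 999.6 kg m⁻³ = 5.353×10^16 kg = 5.4×10^4 Gt (and the same mass of ice, by conservation).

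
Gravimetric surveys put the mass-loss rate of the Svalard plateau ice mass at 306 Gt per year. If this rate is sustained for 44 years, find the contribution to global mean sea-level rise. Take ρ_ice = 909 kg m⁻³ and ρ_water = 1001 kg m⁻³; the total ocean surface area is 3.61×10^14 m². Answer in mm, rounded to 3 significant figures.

Total mass lost = 306 Gt/yr × 44 yr = 1.346×10^4 Gt = 1.346×10^16 kg.
ρ_w = 1001 kg m⁻³, so water volume = 1.346×10^16 / 1001 = 1.345×10^13 m³.
Δh = 1.345×10^13 / 3.61×10^14 = 0.0373 m = 37.3 mm.

≈ 37.3 mm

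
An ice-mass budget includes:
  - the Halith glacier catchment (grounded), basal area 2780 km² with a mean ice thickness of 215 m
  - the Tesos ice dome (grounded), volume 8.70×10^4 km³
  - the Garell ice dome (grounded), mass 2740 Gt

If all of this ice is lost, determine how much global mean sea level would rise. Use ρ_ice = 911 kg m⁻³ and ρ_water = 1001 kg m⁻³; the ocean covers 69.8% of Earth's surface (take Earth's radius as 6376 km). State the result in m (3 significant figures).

Halith: ice volume = 2780 km² × 215 m = 597.7 km³; 597.7 × (911/1001) = 544.0 km³ of water.
Tesos: 8.70×10^4 km³ × (911/1001) = 7.918×10^4 km³ of water.
Garell: 2740 Gt = 2.740×10^15 kg; dividing by ρ_w = 1001 kg m⁻³ gives 2.737×10^12 m³ of water.
Total added water ≈ 8.246×10^13 m³ over 3.57×10^14 m² → Δh = 0.231 m.

≈ 0.231 m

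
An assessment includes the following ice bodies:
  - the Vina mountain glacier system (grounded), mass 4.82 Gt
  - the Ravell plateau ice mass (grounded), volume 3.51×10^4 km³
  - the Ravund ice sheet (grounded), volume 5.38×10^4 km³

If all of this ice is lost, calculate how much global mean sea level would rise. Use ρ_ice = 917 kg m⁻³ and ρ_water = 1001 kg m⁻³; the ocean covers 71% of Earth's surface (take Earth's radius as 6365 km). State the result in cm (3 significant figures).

Vina: 4.82 Gt = 4.820×10^12 kg; dividing by ρ_w = 1001 kg m⁻³ gives 4.815×10^9 m³ of water.
Ravell: 3.51×10^4 km³ × (917/1001) = 3.215×10^4 km³ of water.
Ravund: 5.38×10^4 km³ × (917/1001) = 4.929×10^4 km³ of water.
Total added water ≈ 8.144×10^13 m³ over 3.61×10^14 m² → Δh = 0.225 m = 22.5 cm.

≈ 22.5 cm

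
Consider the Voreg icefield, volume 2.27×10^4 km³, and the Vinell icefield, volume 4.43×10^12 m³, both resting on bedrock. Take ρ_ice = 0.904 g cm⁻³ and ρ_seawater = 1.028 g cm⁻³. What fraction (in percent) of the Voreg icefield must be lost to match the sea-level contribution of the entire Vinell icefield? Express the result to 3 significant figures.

Equal sea-level rise means equal mass of meltwater, i.e. equal mass of ice lost.
Ice mass of Vinell: 4.005×10^15 kg; ice mass of Voreg: 2.052×10^16 kg.
Fraction required = 4.005×10^15 / 2.052×10^16 = 0.195 → 19.5 %.

≈ 19.5 %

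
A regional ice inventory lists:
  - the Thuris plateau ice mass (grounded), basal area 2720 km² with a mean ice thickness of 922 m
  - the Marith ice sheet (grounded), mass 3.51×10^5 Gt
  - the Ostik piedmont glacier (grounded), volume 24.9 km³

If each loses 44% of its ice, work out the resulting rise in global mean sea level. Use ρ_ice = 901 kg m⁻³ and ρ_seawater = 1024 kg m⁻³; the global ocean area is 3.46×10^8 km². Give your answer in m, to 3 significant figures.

≈ 0.439 m

Thuris: ice volume = 2720 km² × 922 m = 2508 km³; 0.44 × 2508 × (901/1024) = 970.9 km³ of water.
Marith: 0.44 × 3.51×10^5 Gt = 1.544×10^17 kg; dividing by ρ_w = 1024 kg m⁻³ gives 1.508×10^14 m³ of water.
Ostik: 0.44 × 24.9 km³ × (901/1024) = 9.640 km³ of water.
Total added water ≈ 1.518×10^14 m³ over 3.46×10^14 m² → Δh = 0.439 m.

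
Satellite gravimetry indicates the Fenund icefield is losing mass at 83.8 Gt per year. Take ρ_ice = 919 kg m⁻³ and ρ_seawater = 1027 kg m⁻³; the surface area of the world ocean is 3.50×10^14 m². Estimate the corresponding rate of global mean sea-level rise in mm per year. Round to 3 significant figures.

ρ_w = 1027 kg m⁻³. Annual water volume added = 83.8 Gt / ρ_w = 8.380×10^13 kg / 1027 kg m⁻³ = 8.160×10^10 m³.
Δh per year = 8.160×10^10 / 3.50×10^14 = 2.33×10^-4 m = 0.233 mm.

≈ 0.233 mm/yr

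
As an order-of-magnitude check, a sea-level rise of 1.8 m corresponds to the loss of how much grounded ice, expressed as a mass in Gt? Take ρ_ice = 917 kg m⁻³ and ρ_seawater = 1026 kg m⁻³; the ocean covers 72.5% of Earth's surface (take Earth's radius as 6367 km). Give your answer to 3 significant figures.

≈ 6.82×10^5 Gt

Required water volume = Δh × A = 1.8 m × 3.69×10^14 m² = 6.648×10^14 m³.
ρ_w = 1026 kg m⁻³, so the mass of water = 6.648×10^14 m³ × 1026 kg m⁻³ = 6.821×10^17 kg = 6.82×10^5 Gt (and the same mass of ice, by conservation).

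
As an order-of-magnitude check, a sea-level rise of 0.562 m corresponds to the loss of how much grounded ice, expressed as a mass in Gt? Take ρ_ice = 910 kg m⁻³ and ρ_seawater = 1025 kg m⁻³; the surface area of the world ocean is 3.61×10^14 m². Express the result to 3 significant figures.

≈ 2.08×10^5 Gt

Required water volume = Δh × A = 0.562 m × 3.61×10^14 m² = 2.029×10^14 m³.
ρ_w = 1025 kg m⁻³, so the mass of water = 2.029×10^14 m³ × 1025 kg m⁻³ = 2.080×10^17 kg = 2.08×10^5 Gt (and the same mass of ice, by conservation).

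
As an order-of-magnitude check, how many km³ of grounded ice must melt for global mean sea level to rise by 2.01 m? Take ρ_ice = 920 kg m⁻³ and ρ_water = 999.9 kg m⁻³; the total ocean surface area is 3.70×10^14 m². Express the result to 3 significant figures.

≈ 8.08×10^5 km³

Required water volume = Δh × A = 2.01 m × 3.70×10^14 m² = 7.437×10^14 m³ = 7.437×10^5 km³.
Ice volume = water volume × ρ_w/ρ_ice = 7.437×10^5 × 999.9/920 = 8.08×10^5 km³.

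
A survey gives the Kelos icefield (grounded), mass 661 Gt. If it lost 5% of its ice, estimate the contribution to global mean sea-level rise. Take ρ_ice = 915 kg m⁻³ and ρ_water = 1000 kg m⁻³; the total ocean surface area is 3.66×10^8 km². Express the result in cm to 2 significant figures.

≈ 9.0×10^-3 cm

Kelos: 0.05 × 661 Gt = 3.305×10^13 kg; dividing by ρ_w = 1000 kg m⁻³ gives 3.305×10^10 m³ of water.
Spread over 3.66×10^14 m² of ocean, Δh = 3.305×10^10 / 3.66×10^14 = 9.03×10^-5 m = 9.0×10^-3 cm.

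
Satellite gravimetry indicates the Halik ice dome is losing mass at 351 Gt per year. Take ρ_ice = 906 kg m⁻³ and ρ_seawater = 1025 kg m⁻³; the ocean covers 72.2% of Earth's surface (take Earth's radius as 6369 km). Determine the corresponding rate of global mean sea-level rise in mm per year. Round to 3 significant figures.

≈ 0.930 mm/yr

ρ_w = 1025 kg m⁻³. Annual water volume added = 351 Gt / ρ_w = 3.510×10^14 kg / 1025 kg m⁻³ = 3.424×10^11 m³.
Δh per year = 3.424×10^11 / 3.68×10^14 = 9.30×10^-4 m = 0.930 mm.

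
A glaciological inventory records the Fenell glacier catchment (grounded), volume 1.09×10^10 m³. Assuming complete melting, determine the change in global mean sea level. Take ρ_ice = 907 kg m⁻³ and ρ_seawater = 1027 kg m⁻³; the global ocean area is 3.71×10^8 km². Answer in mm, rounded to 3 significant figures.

≈ 0.0259 mm

Fenell: 1.09×10^10 m³ × (907/1027) = 9.626×10^9 m³ of water.
Spread over 3.71×10^14 m² of ocean, Δh = 9.626×10^9 / 3.71×10^14 = 2.59×10^-5 m = 0.0259 mm.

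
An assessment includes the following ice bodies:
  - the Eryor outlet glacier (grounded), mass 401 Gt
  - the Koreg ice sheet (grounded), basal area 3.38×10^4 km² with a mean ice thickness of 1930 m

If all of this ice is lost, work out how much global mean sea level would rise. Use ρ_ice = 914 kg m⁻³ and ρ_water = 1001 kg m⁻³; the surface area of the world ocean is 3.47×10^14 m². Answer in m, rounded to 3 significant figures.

≈ 0.173 m

Eryor: 401 Gt = 4.010×10^14 kg; dividing by ρ_w = 1001 kg m⁻³ gives 4.006×10^11 m³ of water.
Koreg: ice volume = 3.38×10^4 km² × 1930 m = 6.523×10^4 km³; 6.523×10^4 × (914/1001) = 5.956×10^4 km³ of water.
Total added water ≈ 5.996×10^13 m³ over 3.47×10^14 m² → Δh = 0.173 m.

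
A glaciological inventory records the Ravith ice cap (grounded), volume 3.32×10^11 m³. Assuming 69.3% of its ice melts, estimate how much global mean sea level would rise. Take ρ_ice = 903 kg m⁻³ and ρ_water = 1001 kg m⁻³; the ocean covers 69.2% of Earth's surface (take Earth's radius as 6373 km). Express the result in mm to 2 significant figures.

Ravith: 0.693 × 3.32×10^11 m³ × (903/1001) = 2.076×10^11 m³ of water.
Spread over 3.53×10^14 m² of ocean, Δh = 2.076×10^11 / 3.53×10^14 = 5.88×10^-4 m = 0.59 mm.

≈ 0.59 mm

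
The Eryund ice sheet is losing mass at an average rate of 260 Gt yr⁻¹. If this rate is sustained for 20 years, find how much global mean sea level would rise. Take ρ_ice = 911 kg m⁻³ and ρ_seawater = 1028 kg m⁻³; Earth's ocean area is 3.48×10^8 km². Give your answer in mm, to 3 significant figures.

≈ 14.5 mm

Total mass lost = 260 Gt/yr × 20 yr = 5200 Gt = 5.200×10^15 kg.
ρ_w = 1028 kg m⁻³, so water volume = 5.200×10^15 / 1028 = 5.058×10^12 m³.
Δh = 5.058×10^12 / 3.48×10^14 = 0.0145 m = 14.5 mm.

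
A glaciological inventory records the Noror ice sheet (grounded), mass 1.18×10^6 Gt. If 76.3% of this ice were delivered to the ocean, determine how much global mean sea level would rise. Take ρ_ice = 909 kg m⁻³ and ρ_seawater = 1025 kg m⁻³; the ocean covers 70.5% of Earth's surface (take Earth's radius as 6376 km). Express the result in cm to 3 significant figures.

≈ 244 cm

Noror: 0.763 × 1.18×10^6 Gt = 9.003×10^17 kg; dividing by ρ_w = 1025 kg m⁻³ gives 8.784×10^14 m³ of water.
Spread over 3.60×10^14 m² of ocean, Δh = 8.784×10^14 / 3.60×10^14 = 2.44 m = 244 cm.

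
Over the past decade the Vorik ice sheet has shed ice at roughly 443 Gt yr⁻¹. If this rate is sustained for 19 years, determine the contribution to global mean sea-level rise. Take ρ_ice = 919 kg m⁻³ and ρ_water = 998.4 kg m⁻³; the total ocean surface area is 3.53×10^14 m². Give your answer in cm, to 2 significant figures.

Total mass lost = 443 Gt/yr × 19 yr = 8417 Gt = 8.417×10^15 kg.
ρ_w = 998.4 kg m⁻³, so water volume = 8.417×10^15 / 998.4 = 8.430×10^12 m³.
Δh = 8.430×10^12 / 3.53×10^14 = 0.0239 m = 2.4 cm.

≈ 2.4 cm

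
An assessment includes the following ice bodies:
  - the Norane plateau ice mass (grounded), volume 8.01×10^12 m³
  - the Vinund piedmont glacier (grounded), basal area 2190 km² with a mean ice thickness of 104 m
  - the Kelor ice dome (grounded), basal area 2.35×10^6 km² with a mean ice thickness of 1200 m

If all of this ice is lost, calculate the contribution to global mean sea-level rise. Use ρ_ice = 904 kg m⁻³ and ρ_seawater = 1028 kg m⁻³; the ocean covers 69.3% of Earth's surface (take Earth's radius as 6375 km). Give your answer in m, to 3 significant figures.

≈ 7.03 m

Norane: 8.01×10^12 m³ × (904/1028) = 7.044×10^12 m³ of water.
Vinund: ice volume = 2190 km² × 104 m = 227.8 km³; 227.8 × (904/1028) = 200.3 km³ of water.
Kelor: ice volume = 2.35×10^6 km² × 1200 m = 2.820×10^6 km³; 2.820×10^6 × (904/1028) = 2.480×10^6 km³ of water.
Total added water ≈ 2.487×10^15 m³ over 3.54×10^14 m² → Δh = 7.03 m.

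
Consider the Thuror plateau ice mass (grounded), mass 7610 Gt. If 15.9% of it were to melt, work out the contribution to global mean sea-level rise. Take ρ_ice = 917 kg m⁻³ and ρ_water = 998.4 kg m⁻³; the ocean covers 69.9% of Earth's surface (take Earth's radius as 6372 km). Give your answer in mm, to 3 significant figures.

≈ 3.40 mm

Thuror: 0.159 × 7610 Gt = 1.210×10^15 kg; dividing by ρ_w = 998.4 kg m⁻³ gives 1.212×10^12 m³ of water.
Spread over 3.57×10^14 m² of ocean, Δh = 1.212×10^12 / 3.57×10^14 = 3.40×10^-3 m = 3.40 mm.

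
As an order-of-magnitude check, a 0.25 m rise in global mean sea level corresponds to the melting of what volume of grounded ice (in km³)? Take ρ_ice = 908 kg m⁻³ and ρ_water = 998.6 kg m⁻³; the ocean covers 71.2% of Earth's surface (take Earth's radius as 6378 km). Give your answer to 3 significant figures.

≈ 1.00×10^5 km³

Required water volume = Δh × A = 0.25 m × 3.64×10^14 m² = 9.099×10^13 m³ = 9.099×10^4 km³.
Ice volume = water volume × ρ_w/ρ_ice = 9.099×10^4 × 998.6/908 = 1.00×10^5 km³.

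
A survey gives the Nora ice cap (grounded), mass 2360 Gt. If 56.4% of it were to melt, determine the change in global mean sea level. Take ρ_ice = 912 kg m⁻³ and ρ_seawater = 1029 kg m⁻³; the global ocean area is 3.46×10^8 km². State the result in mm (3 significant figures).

≈ 3.74 mm

Nora: 0.564 × 2360 Gt = 1.331×10^15 kg; dividing by ρ_w = 1029 kg m⁻³ gives 1.294×10^12 m³ of water.
Spread over 3.46×10^14 m² of ocean, Δh = 1.294×10^12 / 3.46×10^14 = 3.74×10^-3 m = 3.74 mm.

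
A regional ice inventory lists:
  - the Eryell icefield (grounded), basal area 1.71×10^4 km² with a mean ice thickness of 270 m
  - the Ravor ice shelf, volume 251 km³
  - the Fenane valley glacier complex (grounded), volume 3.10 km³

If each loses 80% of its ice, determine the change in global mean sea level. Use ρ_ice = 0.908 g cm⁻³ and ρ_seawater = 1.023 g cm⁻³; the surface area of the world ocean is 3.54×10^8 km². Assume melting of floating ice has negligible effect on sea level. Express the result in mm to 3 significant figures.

Eryell: ice volume = 1.71×10^4 km² × 270 m = 4617 km³; 0.8 × 4617 × (908/1023) = 3278 km³ of water.
The Ravor ice shelf is floating and already displaces its own weight of water, so its melt adds essentially nothing to sea level.
Fenane: 0.8 × 3.10 km³ × (908/1023) = 2.201 km³ of water.
Total added water ≈ 3.281×10^12 m³ over 3.54×10^14 m² → Δh = 9.27×10^-3 m = 9.27 mm.

≈ 9.27 mm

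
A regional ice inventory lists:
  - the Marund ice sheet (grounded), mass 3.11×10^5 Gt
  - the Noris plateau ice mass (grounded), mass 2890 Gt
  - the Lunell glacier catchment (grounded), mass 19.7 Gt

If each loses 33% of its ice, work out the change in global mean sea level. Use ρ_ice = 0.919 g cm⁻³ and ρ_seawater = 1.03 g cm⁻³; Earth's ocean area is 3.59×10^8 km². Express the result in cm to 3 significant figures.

≈ 28.0 cm

Marund: 0.33 × 3.11×10^5 Gt = 1.026×10^17 kg; dividing by ρ_w = 1.03 g cm⁻³ = 1030 kg m⁻³ gives 9.964×10^13 m³ of water.
Noris: 0.33 × 2890 Gt = 9.537×10^14 kg; dividing by ρ_w = 1030 kg m⁻³ gives 9.259×10^11 m³ of water.
Lunell: 0.33 × 19.7 Gt = 6.501×10^12 kg; dividing by ρ_w = 1030 kg m⁻³ gives 6.312×10^9 m³ of water.
Total added water ≈ 1.006×10^14 m³ over 3.59×10^14 m² → Δh = 0.280 m = 28.0 cm.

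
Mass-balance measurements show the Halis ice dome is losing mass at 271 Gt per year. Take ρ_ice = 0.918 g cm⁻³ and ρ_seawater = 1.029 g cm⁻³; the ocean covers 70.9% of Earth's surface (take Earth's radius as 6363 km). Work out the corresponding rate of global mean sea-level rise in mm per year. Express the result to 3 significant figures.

≈ 0.730 mm/yr

ρ_w = 1.029 g cm⁻³ = 1029 kg m⁻³. Annual water volume added = 271 Gt / ρ_w = 2.710×10^14 kg / 1029 kg m⁻³ = 2.634×10^11 m³.
Δh per year = 2.634×10^11 / 3.61×10^14 = 7.30×10^-4 m = 0.730 mm.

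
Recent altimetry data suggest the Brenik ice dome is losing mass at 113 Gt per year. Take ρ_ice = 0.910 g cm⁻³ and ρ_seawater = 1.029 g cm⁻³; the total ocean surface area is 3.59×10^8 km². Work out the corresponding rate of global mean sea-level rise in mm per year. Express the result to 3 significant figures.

ρ_w = 1.029 g cm⁻³ = 1029 kg m⁻³. Annual water volume added = 113 Gt / ρ_w = 1.130×10^14 kg / 1029 kg m⁻³ = 1.098×10^11 m³.
Δh per year = 1.098×10^11 / 3.59×10^14 = 3.06×10^-4 m = 0.306 mm.

≈ 0.306 mm/yr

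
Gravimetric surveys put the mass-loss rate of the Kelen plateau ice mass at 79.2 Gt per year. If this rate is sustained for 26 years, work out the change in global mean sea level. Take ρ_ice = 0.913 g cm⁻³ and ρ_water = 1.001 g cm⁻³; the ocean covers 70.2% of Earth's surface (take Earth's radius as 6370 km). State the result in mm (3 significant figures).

≈ 5.75 mm

Total mass lost = 79.2 Gt/yr × 26 yr = 2059 Gt = 2.059×10^15 kg.
ρ_w = 1.001 g cm⁻³ = 1001 kg m⁻³, so water volume = 2.059×10^15 / 1001 = 2.057×10^12 m³.
Δh = 2.057×10^12 / 3.58×10^14 = 5.75×10^-3 m = 5.75 mm.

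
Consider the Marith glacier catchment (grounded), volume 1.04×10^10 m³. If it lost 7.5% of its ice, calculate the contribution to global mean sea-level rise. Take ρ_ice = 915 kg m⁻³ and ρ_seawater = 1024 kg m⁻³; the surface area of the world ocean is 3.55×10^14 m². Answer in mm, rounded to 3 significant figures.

Marith: 0.075 × 1.04×10^10 m³ × (915/1024) = 6.970×10^8 m³ of water.
Spread over 3.55×10^14 m² of ocean, Δh = 6.970×10^8 / 3.55×10^14 = 1.96×10^-6 m = 1.96×10^-3 mm.

≈ 1.96×10^-3 mm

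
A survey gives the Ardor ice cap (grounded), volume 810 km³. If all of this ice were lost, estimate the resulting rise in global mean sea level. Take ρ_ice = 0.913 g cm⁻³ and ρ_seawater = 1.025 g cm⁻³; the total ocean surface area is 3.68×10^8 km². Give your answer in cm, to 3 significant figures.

≈ 0.196 cm

Ardor: 810 km³ × (913/1025) = 721.5 km³ of water.
Spread over 3.68×10^14 m² of ocean, Δh = 7.215×10^11 / 3.68×10^14 = 1.96×10^-3 m = 0.196 cm.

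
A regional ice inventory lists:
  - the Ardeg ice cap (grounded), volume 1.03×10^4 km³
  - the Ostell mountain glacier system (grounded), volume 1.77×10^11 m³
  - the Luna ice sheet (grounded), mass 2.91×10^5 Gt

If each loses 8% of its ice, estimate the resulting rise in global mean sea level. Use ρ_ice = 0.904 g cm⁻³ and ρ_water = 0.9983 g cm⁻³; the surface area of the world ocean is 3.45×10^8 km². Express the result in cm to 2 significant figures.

≈ 7.0 cm

Ardeg: 0.08 × 1.03×10^4 km³ × (904/998.3) = 746.2 km³ of water.
Ostell: 0.08 × 1.77×10^11 m³ × (904/998.3) = 1.282×10^10 m³ of water.
Luna: 0.08 × 2.91×10^5 Gt = 2.328×10^16 kg; dividing by ρ_w = 0.9983 g cm⁻³ = 998.3 kg m⁻³ gives 2.332×10^13 m³ of water.
Total added water ≈ 2.408×10^13 m³ over 3.45×10^14 m² → Δh = 0.0698 m = 7.0 cm.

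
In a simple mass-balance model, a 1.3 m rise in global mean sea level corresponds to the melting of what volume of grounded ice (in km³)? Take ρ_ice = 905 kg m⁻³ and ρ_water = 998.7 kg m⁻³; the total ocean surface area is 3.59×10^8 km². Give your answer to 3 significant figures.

≈ 5.15×10^5 km³

Required water volume = Δh × A = 1.3 m × 3.59×10^14 m² = 4.667×10^14 m³ = 4.667×10^5 km³.
Ice volume = water volume × ρ_w/ρ_ice = 4.667×10^5 × 998.7/905 = 5.15×10^5 km³.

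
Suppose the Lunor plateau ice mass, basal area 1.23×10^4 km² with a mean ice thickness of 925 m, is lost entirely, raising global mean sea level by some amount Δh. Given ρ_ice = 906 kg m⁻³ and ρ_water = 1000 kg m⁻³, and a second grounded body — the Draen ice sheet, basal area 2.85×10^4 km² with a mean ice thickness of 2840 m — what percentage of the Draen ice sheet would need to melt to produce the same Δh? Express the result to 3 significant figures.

Equal sea-level rise means equal mass of meltwater, i.e. equal mass of ice lost.
Ice mass of Lunor: 1.031×10^16 kg; ice mass of Draen: 7.333×10^16 kg.
Fraction required = 1.031×10^16 / 7.333×10^16 = 0.141 → 14.1 %.

≈ 14.1 %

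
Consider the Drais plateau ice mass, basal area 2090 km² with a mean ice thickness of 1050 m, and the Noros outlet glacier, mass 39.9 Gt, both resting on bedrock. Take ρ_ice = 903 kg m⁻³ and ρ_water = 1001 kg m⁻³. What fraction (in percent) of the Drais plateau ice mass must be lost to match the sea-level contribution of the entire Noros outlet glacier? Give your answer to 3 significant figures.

Equal sea-level rise means equal mass of meltwater, i.e. equal mass of ice lost.
Ice mass of Noros: 3.990×10^13 kg; ice mass of Drais: 1.982×10^15 kg.
Fraction required = 3.990×10^13 / 1.982×10^15 = 0.0201 → 2.01 %.

≈ 2.01 %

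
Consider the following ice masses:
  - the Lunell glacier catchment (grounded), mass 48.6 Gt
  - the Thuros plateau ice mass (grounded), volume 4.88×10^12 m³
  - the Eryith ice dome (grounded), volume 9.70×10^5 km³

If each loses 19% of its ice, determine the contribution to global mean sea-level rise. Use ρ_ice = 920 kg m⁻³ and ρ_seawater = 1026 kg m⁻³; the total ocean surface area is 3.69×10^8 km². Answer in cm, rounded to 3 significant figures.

≈ 45.0 cm

Lunell: 0.19 × 48.6 Gt = 9.234×10^12 kg; dividing by ρ_w = 1026 kg m⁻³ gives 9.000×10^9 m³ of water.
Thuros: 0.19 × 4.88×10^12 m³ × (920/1026) = 8.314×10^11 m³ of water.
Eryith: 0.19 × 9.70×10^5 km³ × (920/1026) = 1.653×10^5 km³ of water.
Total added water ≈ 1.661×10^14 m³ over 3.69×10^14 m² → Δh = 0.450 m = 45.0 cm.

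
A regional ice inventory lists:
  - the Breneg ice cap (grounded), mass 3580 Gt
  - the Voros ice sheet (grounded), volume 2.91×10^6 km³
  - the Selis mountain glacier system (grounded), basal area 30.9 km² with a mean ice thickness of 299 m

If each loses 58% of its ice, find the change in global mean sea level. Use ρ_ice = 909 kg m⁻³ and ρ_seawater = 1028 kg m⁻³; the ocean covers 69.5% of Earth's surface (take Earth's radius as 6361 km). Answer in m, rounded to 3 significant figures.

Breneg: 0.58 × 3580 Gt = 2.076×10^15 kg; dividing by ρ_w = 1028 kg m⁻³ gives 2.020×10^12 m³ of water.
Voros: 0.58 × 2.91×10^6 km³ × (909/1028) = 1.492×10^6 km³ of water.
Selis: ice volume = 30.9 km² × 299 m = 9.239 km³; 0.58 × 9.239 × (909/1028) = 4.738 km³ of water.
Total added water ≈ 1.494×10^15 m³ over 3.53×10^14 m² → Δh = 4.23 m.

≈ 4.23 m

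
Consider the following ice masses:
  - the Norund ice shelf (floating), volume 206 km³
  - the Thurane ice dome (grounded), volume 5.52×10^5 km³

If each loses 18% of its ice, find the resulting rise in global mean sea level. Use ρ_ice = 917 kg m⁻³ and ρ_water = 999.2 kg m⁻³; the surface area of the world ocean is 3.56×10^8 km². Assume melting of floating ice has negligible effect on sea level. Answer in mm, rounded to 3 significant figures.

≈ 256 mm

The Norund ice shelf is floating and already displaces its own weight of water, so its melt adds essentially nothing to sea level.
Thurane: 0.18 × 5.52×10^5 km³ × (917/999.2) = 9.119×10^4 km³ of water.
Total added water ≈ 9.119×10^13 m³ over 3.56×10^14 m² → Δh = 0.256 m = 256 mm.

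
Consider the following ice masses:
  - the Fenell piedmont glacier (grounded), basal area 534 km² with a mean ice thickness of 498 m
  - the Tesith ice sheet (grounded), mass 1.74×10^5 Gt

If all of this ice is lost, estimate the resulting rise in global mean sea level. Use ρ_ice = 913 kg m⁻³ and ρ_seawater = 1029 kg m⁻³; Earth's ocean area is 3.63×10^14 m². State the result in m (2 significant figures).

Fenell: ice volume = 534 km² × 498 m = 265.9 km³; 265.9 × (913/1029) = 236.0 km³ of water.
Tesith: 1.74×10^5 Gt = 1.740×10^17 kg; dividing by ρ_w = 1029 kg m⁻³ gives 1.691×10^14 m³ of water.
Total added water ≈ 1.693×10^14 m³ over 3.63×10^14 m² → Δh = 0.466 m.

≈ 0.47 m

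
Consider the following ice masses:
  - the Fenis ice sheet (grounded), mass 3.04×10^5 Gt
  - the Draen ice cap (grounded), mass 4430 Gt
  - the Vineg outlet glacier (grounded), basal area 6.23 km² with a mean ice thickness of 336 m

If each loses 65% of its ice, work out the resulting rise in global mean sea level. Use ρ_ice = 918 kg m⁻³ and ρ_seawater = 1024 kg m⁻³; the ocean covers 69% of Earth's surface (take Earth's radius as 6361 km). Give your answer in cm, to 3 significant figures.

Fenis: 0.65 × 3.04×10^5 Gt = 1.976×10^17 kg; dividing by ρ_w = 1024 kg m⁻³ gives 1.930×10^14 m³ of water.
Draen: 0.65 × 4430 Gt = 2.880×10^15 kg; dividing by ρ_w = 1024 kg m⁻³ gives 2.812×10^12 m³ of water.
Vineg: ice volume = 6.23 km² × 336 m = 2.093 km³; 0.65 × 2.093 × (918/1024) = 1.220 km³ of water.
Total added water ≈ 1.958×10^14 m³ over 3.51×10^14 m² → Δh = 0.558 m = 55.8 cm.

≈ 55.8 cm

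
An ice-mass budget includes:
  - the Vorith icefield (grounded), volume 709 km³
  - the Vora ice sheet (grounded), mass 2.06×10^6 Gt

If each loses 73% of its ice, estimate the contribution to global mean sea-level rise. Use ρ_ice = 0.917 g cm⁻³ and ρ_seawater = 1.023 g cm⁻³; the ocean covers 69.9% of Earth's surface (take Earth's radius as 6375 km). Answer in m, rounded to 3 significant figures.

Vorith: 0.73 × 709 km³ × (917/1023) = 463.9 km³ of water.
Vora: 0.73 × 2.06×10^6 Gt = 1.504×10^18 kg; dividing by ρ_w = 1.023 g cm⁻³ = 1023 kg m⁻³ gives 1.470×10^15 m³ of water.
Total added water ≈ 1.470×10^15 m³ over 3.57×10^14 m² → Δh = 4.12 m.

≈ 4.12 m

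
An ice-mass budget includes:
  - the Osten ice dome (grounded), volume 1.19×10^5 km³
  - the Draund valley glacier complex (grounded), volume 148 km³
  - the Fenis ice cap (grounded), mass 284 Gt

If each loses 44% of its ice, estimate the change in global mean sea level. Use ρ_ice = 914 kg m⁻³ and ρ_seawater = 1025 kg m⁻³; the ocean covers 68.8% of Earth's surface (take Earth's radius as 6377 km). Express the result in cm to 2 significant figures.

≈ 13 cm

Osten: 0.44 × 1.19×10^5 km³ × (914/1025) = 4.669×10^4 km³ of water.
Draund: 0.44 × 148 km³ × (914/1025) = 58.07 km³ of water.
Fenis: 0.44 × 284 Gt = 1.250×10^14 kg; dividing by ρ_w = 1025 kg m⁻³ gives 1.219×10^11 m³ of water.
Total added water ≈ 4.687×10^13 m³ over 3.52×10^14 m² → Δh = 0.133 m = 13 cm.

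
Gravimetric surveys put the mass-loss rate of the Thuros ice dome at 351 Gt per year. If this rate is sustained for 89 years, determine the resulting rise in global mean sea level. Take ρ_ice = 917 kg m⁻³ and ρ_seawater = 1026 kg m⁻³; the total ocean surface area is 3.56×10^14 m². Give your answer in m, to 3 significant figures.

Total mass lost = 351 Gt/yr × 89 yr = 3.124×10^4 Gt = 3.124×10^16 kg.
ρ_w = 1026 kg m⁻³, so water volume = 3.124×10^16 / 1026 = 3.045×10^13 m³.
Δh = 3.045×10^13 / 3.56×10^14 = 0.0855 m.

≈ 0.0855 m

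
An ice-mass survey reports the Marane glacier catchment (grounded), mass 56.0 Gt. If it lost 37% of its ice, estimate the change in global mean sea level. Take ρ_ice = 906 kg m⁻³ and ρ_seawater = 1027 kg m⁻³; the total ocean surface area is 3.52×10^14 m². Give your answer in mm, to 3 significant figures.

Marane: 0.37 × 56.0 Gt = 2.072×10^13 kg; dividing by ρ_w = 1027 kg m⁻³ gives 2.018×10^10 m³ of water.
Spread over 3.52×10^14 m² of ocean, Δh = 2.018×10^10 / 3.52×10^14 = 5.73×10^-5 m = 0.0573 mm.

≈ 0.0573 mm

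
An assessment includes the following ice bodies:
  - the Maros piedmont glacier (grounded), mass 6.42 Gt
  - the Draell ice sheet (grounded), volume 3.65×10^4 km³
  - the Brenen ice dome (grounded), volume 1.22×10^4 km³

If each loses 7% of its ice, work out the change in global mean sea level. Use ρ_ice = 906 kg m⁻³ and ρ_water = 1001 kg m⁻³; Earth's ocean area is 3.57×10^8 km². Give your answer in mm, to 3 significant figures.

Maros: 0.07 × 6.42 Gt = 4.494×10^11 kg; dividing by ρ_w = 1001 kg m⁻³ gives 4.490×10^8 m³ of water.
Draell: 0.07 × 3.65×10^4 km³ × (906/1001) = 2313 km³ of water.
Brenen: 0.07 × 1.22×10^4 km³ × (906/1001) = 773.0 km³ of water.
Total added water ≈ 3.086×10^12 m³ over 3.57×10^14 m² → Δh = 8.64×10^-3 m = 8.64 mm.

≈ 8.64 mm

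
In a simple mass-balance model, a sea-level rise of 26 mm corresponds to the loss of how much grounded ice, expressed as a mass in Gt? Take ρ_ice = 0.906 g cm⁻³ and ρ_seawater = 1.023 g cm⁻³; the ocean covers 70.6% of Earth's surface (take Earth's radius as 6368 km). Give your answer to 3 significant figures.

≈ 9570 Gt

Required water volume = Δh × A = 0.026 m × 3.60×10^14 m² = 9.354×10^12 m³.
ρ_w = 1.023 g cm⁻³ = 1023 kg m⁻³, so the mass of water = 9.354×10^12 m³ × 1023 kg m⁻³ = 9.569×10^15 kg = 9570 Gt (and the same mass of ice, by conservation).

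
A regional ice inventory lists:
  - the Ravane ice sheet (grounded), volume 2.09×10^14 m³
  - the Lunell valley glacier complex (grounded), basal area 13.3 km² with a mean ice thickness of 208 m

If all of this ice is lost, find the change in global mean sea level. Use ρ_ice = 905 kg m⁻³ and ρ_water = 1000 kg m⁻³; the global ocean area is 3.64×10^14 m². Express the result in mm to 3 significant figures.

Ravane: 2.09×10^14 m³ × (905/1000) = 1.891×10^14 m³ of water.
Lunell: ice volume = 13.3 km² × 208 m = 2.766 km³; 2.766 × (905/1000) = 2.504 km³ of water.
Total added water ≈ 1.891×10^14 m³ over 3.64×10^14 m² → Δh = 0.520 m = 520 mm.

≈ 520 mm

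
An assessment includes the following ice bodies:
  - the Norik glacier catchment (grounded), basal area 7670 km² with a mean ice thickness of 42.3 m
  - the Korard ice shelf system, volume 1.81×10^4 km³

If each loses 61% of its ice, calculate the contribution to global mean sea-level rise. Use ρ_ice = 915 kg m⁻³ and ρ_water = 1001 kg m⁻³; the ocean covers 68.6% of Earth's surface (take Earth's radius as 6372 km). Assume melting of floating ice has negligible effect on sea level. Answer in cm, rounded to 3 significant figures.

≈ 0.0517 cm

Norik: ice volume = 7670 km² × 42.3 m = 324.4 km³; 0.61 × 324.4 × (915/1001) = 180.9 km³ of water.
The Korard ice shelf system is floating and already displaces its own weight of water, so its melt adds essentially nothing to sea level.
Total added water ≈ 1.809×10^11 m³ over 3.50×10^14 m² → Δh = 5.17×10^-4 m = 0.0517 cm.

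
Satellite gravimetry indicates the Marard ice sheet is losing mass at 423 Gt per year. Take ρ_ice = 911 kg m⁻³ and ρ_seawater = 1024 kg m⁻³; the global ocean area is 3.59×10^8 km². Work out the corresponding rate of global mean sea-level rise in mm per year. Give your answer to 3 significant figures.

ρ_w = 1024 kg m⁻³. Annual water volume added = 423 Gt / ρ_w = 4.230×10^14 kg / 1024 kg m⁻³ = 4.131×10^11 m³.
Δh per year = 4.131×10^11 / 3.59×10^14 = 1.15×10^-3 m = 1.15 mm.

≈ 1.15 mm/yr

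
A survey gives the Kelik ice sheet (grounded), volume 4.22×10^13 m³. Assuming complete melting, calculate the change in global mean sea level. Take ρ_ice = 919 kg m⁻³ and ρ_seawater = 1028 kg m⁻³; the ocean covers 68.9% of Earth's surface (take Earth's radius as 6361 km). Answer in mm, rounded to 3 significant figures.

Kelik: 4.22×10^13 m³ × (919/1028) = 3.773×10^13 m³ of water.
Spread over 3.50×10^14 m² of ocean, Δh = 3.773×10^13 / 3.50×10^14 = 0.108 m = 108 mm.

≈ 108 mm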